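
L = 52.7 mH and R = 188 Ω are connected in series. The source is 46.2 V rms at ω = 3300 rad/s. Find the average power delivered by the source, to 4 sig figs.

6.118 W

X_L = ωL = 173.9 Ω
Z = 188.0 + j173.9 Ω
|Z| = √(188.0² + 173.9²) = 256.1 Ω
∠Z = arctan(173.9/188.0) = 42.77°
I = V/|Z| = 180.4 mA
P = VI cos φ = 46.2 × 0.1804 × cos(42.77°) = 6.118 W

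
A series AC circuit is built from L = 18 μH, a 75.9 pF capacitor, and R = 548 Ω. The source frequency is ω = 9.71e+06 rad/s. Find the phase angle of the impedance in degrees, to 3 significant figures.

-65.1°

X_L = ωL = 175 Ω
X_C = 1/(ωC) = 1360 Ω
Net reactance X = X_L − X_C = -1180 Ω
Z = 548 − j1180 Ω
|Z| = √(548² + 1180²) = 1300 Ω
∠Z = arctan(-1180/548) = -65.1°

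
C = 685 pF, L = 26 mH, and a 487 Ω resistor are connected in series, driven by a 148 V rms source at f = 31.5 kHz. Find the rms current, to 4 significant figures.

64.84 mA

ω = 2πf = 197900 rad/s
X_L = ωL = 5146 Ω
X_C = 1/(ωC) = 7376 Ω
Net reactance X = X_L − X_C = -2230 Ω
Z = 487.0 − j2230 Ω
|Z| = √(487.0² + 2230²) = 2283 Ω
I = V/|Z| = 148/2283 = 64.84 mA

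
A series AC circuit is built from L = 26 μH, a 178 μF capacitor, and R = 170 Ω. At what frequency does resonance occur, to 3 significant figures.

ω₀ = 1/√(LC) = 1/√(2.6e-05 × 0.000178) = 14700 rad/s
f₀ = ω₀/(2π) = 2.34 kHz

2.34 kHz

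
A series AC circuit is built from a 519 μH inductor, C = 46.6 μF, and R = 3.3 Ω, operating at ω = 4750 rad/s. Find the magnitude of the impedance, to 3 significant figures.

3.89 Ω

X_L = ωL = 2.47 Ω
X_C = 1/(ωC) = 4.52 Ω
Net reactance X = X_L − X_C = -2.05 Ω
Z = 3.30 − j2.05 Ω
|Z| = √(3.30² + 2.05²) = 3.89 Ω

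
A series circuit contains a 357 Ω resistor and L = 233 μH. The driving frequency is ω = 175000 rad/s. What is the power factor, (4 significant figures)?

0.9935

X_L = ωL = 40.77 Ω
Z = 357.0 + j40.77 Ω
|Z| = √(357.0² + 40.77²) = 359.3 Ω
∠Z = arctan(40.77/357.0) = 6.516°
cos φ = cos(6.516°) = 0.9935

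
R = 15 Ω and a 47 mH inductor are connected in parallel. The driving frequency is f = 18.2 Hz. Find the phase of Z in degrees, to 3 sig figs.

ω = 2πf = 114.4 rad/s
X_L = ωL = 5.37 Ω
Parallel: admittances add. Y = 1/R + 1/(jωL)
Y = (0.0667 − j0.186) S
|Y| = 0.198 S → |Z| = 1/|Y| = 5.06 Ω, ∠Z = −∠Y = 70.3°

70.3°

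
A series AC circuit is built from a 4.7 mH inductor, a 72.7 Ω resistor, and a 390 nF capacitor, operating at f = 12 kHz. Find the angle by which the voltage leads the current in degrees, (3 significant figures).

77.2°

ω = 2πf = 75400 rad/s
X_L = ωL = 354 Ω
X_C = 1/(ωC) = 34.0 Ω
Net reactance X = X_L − X_C = 320 Ω
Z = 72.7 + j320 Ω
|Z| = √(72.7² + 320²) = 329 Ω
∠Z = arctan(320/72.7) = 77.2°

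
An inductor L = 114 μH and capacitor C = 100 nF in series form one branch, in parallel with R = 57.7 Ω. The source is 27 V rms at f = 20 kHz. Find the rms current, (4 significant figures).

ω = 2πf = 125700 rad/s
X_L = ωL = 14.33 Ω
X_C = 1/(ωC) = 79.58 Ω
Branch 1: Z₁ = R = 57.70 Ω
Branch 2 (series LC): Z₂ = j(X_L − X_C) = −j65.25 Ω
Parallel: Z = Z₁Z₂/(Z₁+Z₂), |Z| = 43.22 Ω, ∠Z = -41.49°
I = V/|Z| = 27/43.22 = 624.6 mA

624.6 mA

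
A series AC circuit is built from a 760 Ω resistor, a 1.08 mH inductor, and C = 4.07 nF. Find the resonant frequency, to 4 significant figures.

ω₀ = 1/√(LC) = 1/√(0.00108 × 4.07e-09) = 477000 rad/s
f₀ = ω₀/(2π) = 75.91 kHz

75.91 kHz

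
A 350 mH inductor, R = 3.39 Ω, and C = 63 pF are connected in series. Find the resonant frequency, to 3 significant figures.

33.9 kHz

ω₀ = 1/√(LC) = 1/√(0.35 × 6.3e-11) = 213000 rad/s
f₀ = ω₀/(2π) = 33.9 kHz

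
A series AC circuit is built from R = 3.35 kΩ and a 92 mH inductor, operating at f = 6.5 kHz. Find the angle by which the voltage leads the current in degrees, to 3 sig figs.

48.3°

ω = 2πf = 40840 rad/s
X_L = ωL = 3760 Ω
Z = 3350 + j3760 Ω
|Z| = √(3350² + 3760²) = 5030 Ω
∠Z = arctan(3760/3350) = 48.3°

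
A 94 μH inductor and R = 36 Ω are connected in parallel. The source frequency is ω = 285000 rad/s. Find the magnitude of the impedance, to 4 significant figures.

X_L = ωL = 26.79 Ω
Parallel: admittances add. Y = 1/R + 1/(jωL)
Y = (0.02778 − j0.03733) S
|Y| = 0.04653 S → |Z| = 1/|Y| = 21.49 Ω, ∠Z = −∠Y = 53.34°

21.49 Ω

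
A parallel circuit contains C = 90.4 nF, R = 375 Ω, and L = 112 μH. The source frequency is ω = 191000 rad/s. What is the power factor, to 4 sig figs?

X_L = ωL = 21.39 Ω
X_C = 1/(ωC) = 57.92 Ω
Parallel: admittances add. Y = 1/R + 1/(jωL) + jωC
Y = (0.002667 − j0.02948) S
|Y| = 0.02960 S → |Z| = 1/|Y| = 33.78 Ω, ∠Z = −∠Y = 84.83°
cos φ = cos(84.83°) = 0.09009

0.09009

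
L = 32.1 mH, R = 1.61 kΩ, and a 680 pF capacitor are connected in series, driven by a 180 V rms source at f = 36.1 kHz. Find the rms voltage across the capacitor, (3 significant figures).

ω = 2πf = 226800 rad/s
X_L = ωL = 7280 Ω
X_C = 1/(ωC) = 6480 Ω
Net reactance X = X_L − X_C = 798 Ω
Z = 1610 + j798 Ω
|Z| = √(1610² + 798²) = 1800 Ω
I = V/|Z| = 100 mA
V_C = I·|Z_C| = 0.100 × 6480 = 650 V

650 V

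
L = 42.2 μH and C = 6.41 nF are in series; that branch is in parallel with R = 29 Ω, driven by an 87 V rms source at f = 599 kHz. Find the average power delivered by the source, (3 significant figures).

261 W

ω = 2πf = 3.764e+06 rad/s
X_L = ωL = 159 Ω
X_C = 1/(ωC) = 41.5 Ω
Branch 1: Z₁ = R = 29.0 Ω
Branch 2 (series LC): Z₂ = j(X_L − X_C) = j117 Ω
Parallel: Z = Z₁Z₂/(Z₁+Z₂), |Z| = 28.2 Ω, ∠Z = 13.9°
I = V/|Z| = 3.09 A
P = VI cos φ = 87 × 3.09 × cos(13.9°) = 261 W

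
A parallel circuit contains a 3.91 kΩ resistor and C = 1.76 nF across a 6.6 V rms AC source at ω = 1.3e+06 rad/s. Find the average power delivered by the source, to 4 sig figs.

11.14 mW

X_C = 1/(ωC) = 437.1 Ω
Parallel: admittances add. Y = 1/R + jωC
Y = (0.0002558 + j0.002288) S
|Y| = 0.002302 S → |Z| = 1/|Y| = 434.4 Ω, ∠Z = −∠Y = -83.62°
I = V/|Z| = 15.19 mA
P = VI cos φ = 6.6 × 0.01519 × cos(-83.62°) = 11.14 mW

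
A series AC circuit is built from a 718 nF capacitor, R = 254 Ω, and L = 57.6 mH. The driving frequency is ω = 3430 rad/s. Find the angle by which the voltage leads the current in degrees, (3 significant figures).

-39.4°

X_L = ωL = 198 Ω
X_C = 1/(ωC) = 406 Ω
Net reactance X = X_L − X_C = -208 Ω
Z = 254 − j208 Ω
|Z| = √(254² + 208²) = 329 Ω
∠Z = arctan(-208/254) = -39.4°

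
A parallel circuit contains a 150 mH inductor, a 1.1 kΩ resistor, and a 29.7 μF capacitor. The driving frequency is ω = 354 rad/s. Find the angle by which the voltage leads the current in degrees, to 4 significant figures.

83.76°

X_L = ωL = 53.10 Ω
X_C = 1/(ωC) = 95.11 Ω
Parallel: admittances add. Y = 1/R + 1/(jωL) + jωC
Y = (0.0009091 − j0.008319) S
|Y| = 0.008368 S → |Z| = 1/|Y| = 119.5 Ω, ∠Z = −∠Y = 83.76°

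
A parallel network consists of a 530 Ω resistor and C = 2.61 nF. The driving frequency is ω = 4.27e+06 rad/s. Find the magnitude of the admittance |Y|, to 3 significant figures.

11.3 mS

X_C = 1/(ωC) = 89.7 Ω
Parallel: admittances add. Y = 1/R + jωC
Y = (0.00189 + j0.0111) S
|Y| = 0.0113 S → |Z| = 1/|Y| = 88.5 Ω, ∠Z = −∠Y = -80.4°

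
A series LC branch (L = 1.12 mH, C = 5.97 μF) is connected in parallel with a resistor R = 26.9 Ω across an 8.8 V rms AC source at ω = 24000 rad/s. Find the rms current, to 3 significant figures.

X_L = ωL = 26.9 Ω
X_C = 1/(ωC) = 6.98 Ω
Branch 1: Z₁ = R = 26.9 Ω
Branch 2 (series LC): Z₂ = j(X_L − X_C) = j19.9 Ω
Parallel: Z = Z₁Z₂/(Z₁+Z₂), |Z| = 16.0 Ω, ∠Z = 53.5°
I = V/|Z| = 8.8/16.0 = 550 mA

550 mA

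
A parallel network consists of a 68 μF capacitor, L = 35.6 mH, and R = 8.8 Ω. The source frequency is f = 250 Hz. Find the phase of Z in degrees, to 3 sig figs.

ω = 2πf = 1571 rad/s
X_L = ωL = 55.9 Ω
X_C = 1/(ωC) = 9.36 Ω
Parallel: admittances add. Y = 1/R + 1/(jωL) + jωC
Y = (0.114 + j0.0889) S
|Y| = 0.144 S → |Z| = 1/|Y| = 6.93 Ω, ∠Z = −∠Y = -38.0°

-38.0°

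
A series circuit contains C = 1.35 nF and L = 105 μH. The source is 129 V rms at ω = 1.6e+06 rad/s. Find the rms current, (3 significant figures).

437 mA

X_L = ωL = 168 Ω
X_C = 1/(ωC) = 463 Ω
Net reactance X = X_L − X_C = -295 Ω
Z = − j295 Ω
|Z| = √(0² + 295²) = 295 Ω
I = V/|Z| = 129/295 = 437 mA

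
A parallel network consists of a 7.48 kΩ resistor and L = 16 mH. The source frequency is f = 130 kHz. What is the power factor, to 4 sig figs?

ω = 2πf = 816800 rad/s
X_L = ωL = 13070 Ω
Parallel: admittances add. Y = 1/R + 1/(jωL)
Y = (0.0001337 − j7.652e-05) S
|Y| = 0.0001540 S → |Z| = 1/|Y| = 6492 Ω, ∠Z = −∠Y = 29.78°
cos φ = cos(29.78°) = 0.8679

0.8679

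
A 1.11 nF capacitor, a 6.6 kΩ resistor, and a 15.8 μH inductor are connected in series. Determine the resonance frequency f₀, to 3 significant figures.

1.20 MHz

ω₀ = 1/√(LC) = 1/√(1.58e-05 × 1.11e-09) = 7.551e+06 rad/s
f₀ = ω₀/(2π) = 1.20 MHz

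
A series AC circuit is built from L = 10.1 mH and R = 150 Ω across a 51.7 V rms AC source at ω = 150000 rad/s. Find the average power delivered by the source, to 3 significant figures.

173 mW

X_L = ωL = 1520 Ω
Z = 150 + j1520 Ω
|Z| = √(150² + 1520²) = 1520 Ω
∠Z = arctan(1520/150) = 84.3°
I = V/|Z| = 34.0 mA
P = VI cos φ = 51.7 × 0.0340 × cos(84.3°) = 173 mW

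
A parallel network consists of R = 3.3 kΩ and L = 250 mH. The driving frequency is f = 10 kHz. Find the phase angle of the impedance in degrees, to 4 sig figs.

11.86°

ω = 2πf = 62830 rad/s
X_L = ωL = 15710 Ω
Parallel: admittances add. Y = 1/R + 1/(jωL)
Y = (0.0003030 − j6.366e-05) S
|Y| = 0.0003096 S → |Z| = 1/|Y| = 3230 Ω, ∠Z = −∠Y = 11.86°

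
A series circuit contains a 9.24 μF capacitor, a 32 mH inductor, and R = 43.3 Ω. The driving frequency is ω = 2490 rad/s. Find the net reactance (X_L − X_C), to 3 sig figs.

36.2 Ω

X_L = ωL = 79.7 Ω
X_C = 1/(ωC) = 43.5 Ω
X = 79.7 − 43.5 = 36.2 Ω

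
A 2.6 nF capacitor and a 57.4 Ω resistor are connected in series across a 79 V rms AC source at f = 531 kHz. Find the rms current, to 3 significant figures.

613 mA

ω = 2πf = 3.336e+06 rad/s
X_C = 1/(ωC) = 115 Ω
Z = 57.4 − j115 Ω
|Z| = √(57.4² + 115²) = 129 Ω
I = V/|Z| = 79/129 = 613 mA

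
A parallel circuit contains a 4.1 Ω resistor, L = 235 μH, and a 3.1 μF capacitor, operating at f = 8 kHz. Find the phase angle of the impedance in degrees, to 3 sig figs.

ω = 2πf = 50270 rad/s
X_L = ωL = 11.8 Ω
X_C = 1/(ωC) = 6.42 Ω
Parallel: admittances add. Y = 1/R + 1/(jωL) + jωC
Y = (0.244 + j0.0712) S
|Y| = 0.254 S → |Z| = 1/|Y| = 3.94 Ω, ∠Z = −∠Y = -16.3°

-16.3°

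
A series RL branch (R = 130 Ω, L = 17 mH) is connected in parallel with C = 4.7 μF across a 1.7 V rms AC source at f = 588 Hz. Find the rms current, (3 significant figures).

ω = 2πf = 3695 rad/s
X_L = ωL = 62.8 Ω
X_C = 1/(ωC) = 57.6 Ω
Branch 1 (R+jX_L): Z₁ = 130 + j62.8 Ω, |Z₁| = 144 Ω
Branch 2 (−jX_C): Z₂ = −j57.6 Ω
Parallel: Z = Z₁Z₂/(Z₁+Z₂), |Z| = 63.9 Ω, ∠Z = -66.5°
I = V/|Z| = 1.7/63.9 = 26.6 mA

26.6 mA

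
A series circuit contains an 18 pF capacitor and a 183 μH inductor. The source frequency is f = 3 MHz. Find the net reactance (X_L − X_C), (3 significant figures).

ω = 2πf = 1.885e+07 rad/s
X_L = ωL = 3450 Ω
X_C = 1/(ωC) = 2950 Ω
X = 3450 − 2950 = 502 Ω

502 Ω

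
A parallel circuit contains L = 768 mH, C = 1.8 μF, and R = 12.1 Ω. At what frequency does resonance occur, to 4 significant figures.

135.4 Hz

ω₀ = 1/√(LC) = 1/√(0.768 × 1.8e-06) = 850.5 rad/s
f₀ = ω₀/(2π) = 135.4 Hz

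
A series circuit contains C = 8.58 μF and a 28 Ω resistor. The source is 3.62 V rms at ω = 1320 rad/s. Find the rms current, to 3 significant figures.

39.1 mA

X_C = 1/(ωC) = 88.3 Ω
Z = 28.0 − j88.3 Ω
|Z| = √(28.0² + 88.3²) = 92.6 Ω
I = V/|Z| = 3.62/92.6 = 39.1 mA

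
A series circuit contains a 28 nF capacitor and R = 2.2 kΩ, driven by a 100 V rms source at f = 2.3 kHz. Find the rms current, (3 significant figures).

ω = 2πf = 14450 rad/s
X_C = 1/(ωC) = 2470 Ω
Z = 2200 − j2470 Ω
|Z| = √(2200² + 2470²) = 3310 Ω
I = V/|Z| = 100/3310 = 30.2 mA

30.2 mA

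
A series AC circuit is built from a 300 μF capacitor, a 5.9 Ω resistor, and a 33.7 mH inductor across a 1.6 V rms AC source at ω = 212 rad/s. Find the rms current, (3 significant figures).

X_L = ωL = 7.14 Ω
X_C = 1/(ωC) = 15.7 Ω
Net reactance X = X_L − X_C = -8.58 Ω
Z = 5.90 − j8.58 Ω
|Z| = √(5.90² + 8.58²) = 10.4 Ω
I = V/|Z| = 1.6/10.4 = 154 mA

154 mA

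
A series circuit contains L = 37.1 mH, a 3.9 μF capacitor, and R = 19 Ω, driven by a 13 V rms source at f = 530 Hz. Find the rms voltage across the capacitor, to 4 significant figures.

ω = 2πf = 3330 rad/s
X_L = ωL = 123.5 Ω
X_C = 1/(ωC) = 77.00 Ω
Net reactance X = X_L − X_C = 46.55 Ω
Z = 19.00 + j46.55 Ω
|Z| = √(19.00² + 46.55²) = 50.28 Ω
I = V/|Z| = 258.6 mA
V_C = I·|Z_C| = 0.2586 × 77.00 = 19.91 V

19.91 V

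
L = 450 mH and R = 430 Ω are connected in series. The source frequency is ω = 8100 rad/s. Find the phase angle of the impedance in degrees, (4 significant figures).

83.27°

X_L = ωL = 3645 Ω
Z = 430.0 + j3645 Ω
|Z| = √(430.0² + 3645²) = 3670 Ω
∠Z = arctan(3645/430.0) = 83.27°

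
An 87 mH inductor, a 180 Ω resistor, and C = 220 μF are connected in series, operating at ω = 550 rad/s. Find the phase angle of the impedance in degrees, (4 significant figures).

12.40°

X_L = ωL = 47.85 Ω
X_C = 1/(ωC) = 8.264 Ω
Net reactance X = X_L − X_C = 39.59 Ω
Z = 180.0 + j39.59 Ω
|Z| = √(180.0² + 39.59²) = 184.3 Ω
∠Z = arctan(39.59/180.0) = 12.40°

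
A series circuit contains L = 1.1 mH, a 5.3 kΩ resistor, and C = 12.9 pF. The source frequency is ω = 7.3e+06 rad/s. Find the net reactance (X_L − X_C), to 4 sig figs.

-2589 Ω

X_L = ωL = 8030 Ω
X_C = 1/(ωC) = 10620 Ω
X = 8030 − 10620 = -2589 Ω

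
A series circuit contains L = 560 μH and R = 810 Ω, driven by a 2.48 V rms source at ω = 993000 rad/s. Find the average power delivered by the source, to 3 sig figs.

X_L = ωL = 556 Ω
Z = 810 + j556 Ω
|Z| = √(810² + 556²) = 983 Ω
∠Z = arctan(556/810) = 34.5°
I = V/|Z| = 2.52 mA
P = VI cos φ = 2.48 × 0.00252 × cos(34.5°) = 5.16 mW

5.16 mW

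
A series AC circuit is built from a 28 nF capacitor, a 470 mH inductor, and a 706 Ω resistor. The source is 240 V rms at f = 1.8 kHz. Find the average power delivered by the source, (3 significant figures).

7.89 W

ω = 2πf = 11310 rad/s
X_L = ωL = 5320 Ω
X_C = 1/(ωC) = 3160 Ω
Net reactance X = X_L − X_C = 2160 Ω
Z = 706 + j2160 Ω
|Z| = √(706² + 2160²) = 2270 Ω
∠Z = arctan(2160/706) = 71.9°
I = V/|Z| = 106 mA
P = VI cos φ = 240 × 0.106 × cos(71.9°) = 7.89 W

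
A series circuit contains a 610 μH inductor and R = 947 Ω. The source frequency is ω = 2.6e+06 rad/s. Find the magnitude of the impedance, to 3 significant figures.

X_L = ωL = 1590 Ω
Z = 947 + j1590 Ω
|Z| = √(947² + 1590²) = 1850 Ω

1850 Ω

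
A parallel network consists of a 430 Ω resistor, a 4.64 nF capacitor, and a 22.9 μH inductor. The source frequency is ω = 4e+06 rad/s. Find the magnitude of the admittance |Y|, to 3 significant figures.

7.99 mS

X_L = ωL = 91.6 Ω
X_C = 1/(ωC) = 53.9 Ω
Parallel: admittances add. Y = 1/R + 1/(jωL) + jωC
Y = (0.00233 + j0.00764) S
|Y| = 0.00799 S → |Z| = 1/|Y| = 125 Ω, ∠Z = −∠Y = -73.1°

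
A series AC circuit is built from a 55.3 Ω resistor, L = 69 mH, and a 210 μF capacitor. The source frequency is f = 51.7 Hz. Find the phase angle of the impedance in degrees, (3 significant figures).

ω = 2πf = 324.8 rad/s
X_L = ωL = 22.4 Ω
X_C = 1/(ωC) = 14.7 Ω
Net reactance X = X_L − X_C = 7.75 Ω
Z = 55.3 + j7.75 Ω
|Z| = √(55.3² + 7.75²) = 55.8 Ω
∠Z = arctan(7.75/55.3) = 7.98°

7.98°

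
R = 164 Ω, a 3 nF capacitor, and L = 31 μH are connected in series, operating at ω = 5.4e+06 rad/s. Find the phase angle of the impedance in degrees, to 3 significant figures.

X_L = ωL = 167 Ω
X_C = 1/(ωC) = 61.7 Ω
Net reactance X = X_L − X_C = 106 Ω
Z = 164 + j106 Ω
|Z| = √(164² + 106²) = 195 Ω
∠Z = arctan(106/164) = 32.8°

32.8°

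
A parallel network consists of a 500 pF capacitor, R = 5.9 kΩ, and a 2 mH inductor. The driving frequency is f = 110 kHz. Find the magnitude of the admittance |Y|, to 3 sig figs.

414 μS

ω = 2πf = 691200 rad/s
X_L = ωL = 1380 Ω
X_C = 1/(ωC) = 2890 Ω
Parallel: admittances add. Y = 1/R + 1/(jωL) + jωC
Y = (0.000169 − j0.000378) S
|Y| = 0.000414 S → |Z| = 1/|Y| = 2410 Ω, ∠Z = −∠Y = 65.8°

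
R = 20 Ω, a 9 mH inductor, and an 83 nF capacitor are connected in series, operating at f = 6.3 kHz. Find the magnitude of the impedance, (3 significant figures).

ω = 2πf = 39580 rad/s
X_L = ωL = 356 Ω
X_C = 1/(ωC) = 304 Ω
Net reactance X = X_L − X_C = 51.9 Ω
Z = 20.0 + j51.9 Ω
|Z| = √(20.0² + 51.9²) = 55.6 Ω

55.6 Ω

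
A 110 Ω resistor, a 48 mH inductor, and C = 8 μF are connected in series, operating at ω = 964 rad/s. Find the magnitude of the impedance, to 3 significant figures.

X_L = ωL = 46.3 Ω
X_C = 1/(ωC) = 130 Ω
Net reactance X = X_L − X_C = -83.4 Ω
Z = 110 − j83.4 Ω
|Z| = √(110² + 83.4²) = 138 Ω

138 Ω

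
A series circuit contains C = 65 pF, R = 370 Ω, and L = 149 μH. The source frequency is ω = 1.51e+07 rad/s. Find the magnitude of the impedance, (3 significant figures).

1290 Ω

X_L = ωL = 2250 Ω
X_C = 1/(ωC) = 1020 Ω
Net reactance X = X_L − X_C = 1230 Ω
Z = 370 + j1230 Ω
|Z| = √(370² + 1230²) = 1290 Ω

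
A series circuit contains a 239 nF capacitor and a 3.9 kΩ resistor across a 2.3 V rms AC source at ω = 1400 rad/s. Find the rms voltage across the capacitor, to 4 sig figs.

1.399 V

X_C = 1/(ωC) = 2989 Ω
Z = 3900 − j2989 Ω
|Z| = √(3900² + 2989²) = 4913 Ω
I = V/|Z| = 468.1 μA
V_C = I·|Z_C| = 0.0004681 × 2989 = 1.399 V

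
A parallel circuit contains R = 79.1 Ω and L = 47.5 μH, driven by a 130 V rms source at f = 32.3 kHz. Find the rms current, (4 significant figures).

ω = 2πf = 202900 rad/s
X_L = ωL = 9.640 Ω
Parallel: admittances add. Y = 1/R + 1/(jωL)
Y = (0.01264 − j0.1037) S
|Y| = 0.1045 S → |Z| = 1/|Y| = 9.569 Ω, ∠Z = −∠Y = 83.05°
I = V/|Z| = 130/9.569 = 13.59 A

13.59 A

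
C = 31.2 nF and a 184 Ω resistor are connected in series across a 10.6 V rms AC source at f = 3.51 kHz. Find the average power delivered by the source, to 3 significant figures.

ω = 2πf = 22050 rad/s
X_C = 1/(ωC) = 1450 Ω
Z = 184 − j1450 Ω
|Z| = √(184² + 1450²) = 1460 Ω
∠Z = arctan(-1450/184) = -82.8°
I = V/|Z| = 7.24 mA
P = VI cos φ = 10.6 × 0.00724 × cos(-82.8°) = 9.63 mW

9.63 mW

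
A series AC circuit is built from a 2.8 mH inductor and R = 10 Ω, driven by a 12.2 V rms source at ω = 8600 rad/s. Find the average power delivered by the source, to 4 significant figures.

X_L = ωL = 24.08 Ω
Z = 10.00 + j24.08 Ω
|Z| = √(10.00² + 24.08²) = 26.07 Ω
∠Z = arctan(24.08/10.00) = 67.45°
I = V/|Z| = 467.9 mA
P = VI cos φ = 12.2 × 0.4679 × cos(67.45°) = 2.189 W

2.189 W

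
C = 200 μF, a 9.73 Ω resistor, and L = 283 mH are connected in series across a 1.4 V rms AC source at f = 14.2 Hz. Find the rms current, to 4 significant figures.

ω = 2πf = 89.22 rad/s
X_L = ωL = 25.25 Ω
X_C = 1/(ωC) = 56.04 Ω
Net reactance X = X_L − X_C = -30.79 Ω
Z = 9.730 − j30.79 Ω
|Z| = √(9.730² + 30.79²) = 32.29 Ω
I = V/|Z| = 1.4/32.29 = 43.35 mA

43.35 mA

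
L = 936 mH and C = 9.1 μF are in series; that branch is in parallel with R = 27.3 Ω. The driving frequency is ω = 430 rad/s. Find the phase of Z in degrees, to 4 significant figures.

X_L = ωL = 402.5 Ω
X_C = 1/(ωC) = 255.6 Ω
Branch 1: Z₁ = R = 27.30 Ω
Branch 2 (series LC): Z₂ = j(X_L − X_C) = j146.9 Ω
Parallel: Z = Z₁Z₂/(Z₁+Z₂), |Z| = 26.84 Ω, ∠Z = 10.53°

10.53°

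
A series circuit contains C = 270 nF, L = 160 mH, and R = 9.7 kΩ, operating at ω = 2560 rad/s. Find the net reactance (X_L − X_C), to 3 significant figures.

-1040 Ω

X_L = ωL = 410 Ω
X_C = 1/(ωC) = 1450 Ω
X = 410 − 1450 = -1040 Ω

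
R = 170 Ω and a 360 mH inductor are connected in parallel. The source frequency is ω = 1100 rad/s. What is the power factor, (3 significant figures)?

X_L = ωL = 396 Ω
Parallel: admittances add. Y = 1/R + 1/(jωL)
Y = (0.00588 − j0.00253) S
|Y| = 0.00640 S → |Z| = 1/|Y| = 156 Ω, ∠Z = −∠Y = 23.2°
cos φ = cos(23.2°) = 0.919

0.919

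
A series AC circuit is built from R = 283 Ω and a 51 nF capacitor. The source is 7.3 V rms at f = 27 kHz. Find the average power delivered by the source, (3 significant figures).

161 mW

ω = 2πf = 169600 rad/s
X_C = 1/(ωC) = 116 Ω
Z = 283 − j116 Ω
|Z| = √(283² + 116²) = 306 Ω
∠Z = arctan(-116/283) = -22.2°
I = V/|Z| = 23.9 mA
P = VI cos φ = 7.3 × 0.0239 × cos(-22.2°) = 161 mW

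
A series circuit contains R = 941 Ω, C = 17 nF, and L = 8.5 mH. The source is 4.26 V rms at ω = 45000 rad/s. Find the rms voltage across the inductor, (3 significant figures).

X_L = ωL = 382 Ω
X_C = 1/(ωC) = 1310 Ω
Net reactance X = X_L − X_C = -925 Ω
Z = 941 − j925 Ω
|Z| = √(941² + 925²) = 1320 Ω
I = V/|Z| = 3.23 mA
V_L = I·|Z_L| = 0.00323 × 382 = 1.24 V

1.24 V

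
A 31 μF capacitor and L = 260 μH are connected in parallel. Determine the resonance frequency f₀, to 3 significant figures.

ω₀ = 1/√(LC) = 1/√(0.00026 × 3.1e-05) = 11140 rad/s
f₀ = ω₀/(2π) = 1.77 kHz

1.77 kHz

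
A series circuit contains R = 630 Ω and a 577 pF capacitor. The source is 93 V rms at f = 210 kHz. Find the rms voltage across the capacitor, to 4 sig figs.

83.85 V

ω = 2πf = 1.319e+06 rad/s
X_C = 1/(ωC) = 1313 Ω
Z = 630.0 − j1313 Ω
|Z| = √(630.0² + 1313²) = 1457 Ω
I = V/|Z| = 63.84 mA
V_C = I·|Z_C| = 0.06384 × 1313 = 83.85 V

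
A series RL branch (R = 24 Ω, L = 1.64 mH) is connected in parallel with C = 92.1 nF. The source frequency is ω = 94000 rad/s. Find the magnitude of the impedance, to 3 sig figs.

X_L = ωL = 154 Ω
X_C = 1/(ωC) = 116 Ω
Branch 1 (R+jX_L): Z₁ = 24.0 + j154 Ω, |Z₁| = 156 Ω
Branch 2 (−jX_C): Z₂ = −j116 Ω
Parallel: Z = Z₁Z₂/(Z₁+Z₂), |Z| = 396 Ω, ∠Z = -67.0°

396 Ω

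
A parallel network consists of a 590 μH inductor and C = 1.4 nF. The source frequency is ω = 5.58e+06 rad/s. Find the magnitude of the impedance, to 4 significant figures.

X_L = ωL = 3292 Ω
X_C = 1/(ωC) = 128.0 Ω
Parallel: admittances add. Y = 1/(jωL) + jωC
Y = (0 + j0.007508) S
|Y| = 0.007508 S → |Z| = 1/|Y| = 133.2 Ω, ∠Z = −∠Y = -90.00°

133.2 Ω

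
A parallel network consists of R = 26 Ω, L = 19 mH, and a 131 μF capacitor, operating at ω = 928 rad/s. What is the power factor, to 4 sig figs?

0.5101

X_L = ωL = 17.63 Ω
X_C = 1/(ωC) = 8.226 Ω
Parallel: admittances add. Y = 1/R + 1/(jωL) + jωC
Y = (0.03846 + j0.06485) S
|Y| = 0.07540 S → |Z| = 1/|Y| = 13.26 Ω, ∠Z = −∠Y = -59.33°
cos φ = cos(-59.33°) = 0.5101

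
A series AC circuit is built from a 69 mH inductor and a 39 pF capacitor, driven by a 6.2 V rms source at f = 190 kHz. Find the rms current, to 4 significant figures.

ω = 2πf = 1.194e+06 rad/s
X_L = ωL = 82370 Ω
X_C = 1/(ωC) = 21480 Ω
Net reactance X = X_L − X_C = 60890 Ω
Z = j60890 Ω
|Z| = √(0² + 60890²) = 60890 Ω
I = V/|Z| = 6.2/60890 = 101.8 μA

101.8 μA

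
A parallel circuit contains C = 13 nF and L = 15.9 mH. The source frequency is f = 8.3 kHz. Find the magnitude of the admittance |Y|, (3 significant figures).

528 μS

ω = 2πf = 52150 rad/s
X_L = ωL = 829 Ω
X_C = 1/(ωC) = 1480 Ω
Parallel: admittances add. Y = 1/(jωL) + jωC
Y = (0 − j0.000528) S
|Y| = 0.000528 S → |Z| = 1/|Y| = 1890 Ω, ∠Z = −∠Y = 90.0°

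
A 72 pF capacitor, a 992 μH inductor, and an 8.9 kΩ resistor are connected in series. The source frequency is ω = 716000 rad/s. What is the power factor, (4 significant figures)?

0.4300

X_L = ωL = 710.3 Ω
X_C = 1/(ωC) = 19400 Ω
Net reactance X = X_L − X_C = -18690 Ω
Z = 8900 − j18690 Ω
|Z| = √(8900² + 18690²) = 20700 Ω
∠Z = arctan(-18690/8900) = -64.53°
cos φ = cos(-64.53°) = 0.4300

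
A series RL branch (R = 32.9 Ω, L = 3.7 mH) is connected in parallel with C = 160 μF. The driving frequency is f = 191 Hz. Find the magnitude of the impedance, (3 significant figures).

ω = 2πf = 1200 rad/s
X_L = ωL = 4.44 Ω
X_C = 1/(ωC) = 5.21 Ω
Branch 1 (R+jX_L): Z₁ = 32.9 + j4.44 Ω, |Z₁| = 33.2 Ω
Branch 2 (−jX_C): Z₂ = −j5.21 Ω
Parallel: Z = Z₁Z₂/(Z₁+Z₂), |Z| = 5.25 Ω, ∠Z = -81.0°

5.25 Ω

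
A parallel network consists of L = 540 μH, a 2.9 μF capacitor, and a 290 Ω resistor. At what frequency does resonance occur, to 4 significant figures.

4.022 kHz

ω₀ = 1/√(LC) = 1/√(0.00054 × 2.9e-06) = 25270 rad/s
f₀ = ω₀/(2π) = 4.022 kHz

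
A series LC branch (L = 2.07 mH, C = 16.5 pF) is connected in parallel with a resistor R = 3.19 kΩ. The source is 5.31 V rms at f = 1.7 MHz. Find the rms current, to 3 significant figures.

1.70 mA

ω = 2πf = 1.068e+07 rad/s
X_L = ωL = 22100 Ω
X_C = 1/(ωC) = 5670 Ω
Branch 1: Z₁ = R = 3190 Ω
Branch 2 (series LC): Z₂ = j(X_L − X_C) = j16400 Ω
Parallel: Z = Z₁Z₂/(Z₁+Z₂), |Z| = 3130 Ω, ∠Z = 11.0°
I = V/|Z| = 5.31/3130 = 1.70 mA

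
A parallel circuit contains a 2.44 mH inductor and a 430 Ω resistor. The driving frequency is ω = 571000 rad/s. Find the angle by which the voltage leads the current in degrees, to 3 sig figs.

X_L = ωL = 1390 Ω
Parallel: admittances add. Y = 1/R + 1/(jωL)
Y = (0.00233 − j0.000718) S
|Y| = 0.00243 S → |Z| = 1/|Y| = 411 Ω, ∠Z = −∠Y = 17.2°

17.2°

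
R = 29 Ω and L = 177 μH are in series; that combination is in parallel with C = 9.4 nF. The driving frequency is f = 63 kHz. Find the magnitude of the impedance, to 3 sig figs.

101 Ω

ω = 2πf = 395800 rad/s
X_L = ωL = 70.1 Ω
X_C = 1/(ωC) = 269 Ω
Branch 1 (R+jX_L): Z₁ = 29.0 + j70.1 Ω, |Z₁| = 75.8 Ω
Branch 2 (−jX_C): Z₂ = −j269 Ω
Parallel: Z = Z₁Z₂/(Z₁+Z₂), |Z| = 101 Ω, ∠Z = 59.2°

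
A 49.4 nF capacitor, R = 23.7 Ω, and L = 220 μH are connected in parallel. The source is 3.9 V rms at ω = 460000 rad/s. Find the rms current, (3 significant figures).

172 mA

X_L = ωL = 101 Ω
X_C = 1/(ωC) = 44.0 Ω
Parallel: admittances add. Y = 1/R + 1/(jωL) + jωC
Y = (0.0422 + j0.0128) S
|Y| = 0.0441 S → |Z| = 1/|Y| = 22.7 Ω, ∠Z = −∠Y = -16.9°
I = V/|Z| = 3.9/22.7 = 172 mA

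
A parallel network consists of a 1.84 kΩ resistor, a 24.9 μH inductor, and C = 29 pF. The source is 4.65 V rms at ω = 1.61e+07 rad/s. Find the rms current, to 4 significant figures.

9.761 mA

X_L = ωL = 400.9 Ω
X_C = 1/(ωC) = 2142 Ω
Parallel: admittances add. Y = 1/R + 1/(jωL) + jωC
Y = (0.0005435 − j0.002028) S
|Y| = 0.002099 S → |Z| = 1/|Y| = 476.4 Ω, ∠Z = −∠Y = 74.99°
I = V/|Z| = 4.65/476.4 = 9.761 mA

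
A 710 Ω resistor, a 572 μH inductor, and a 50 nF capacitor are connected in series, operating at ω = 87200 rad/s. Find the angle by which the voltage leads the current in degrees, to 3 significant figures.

-14.2°

X_L = ωL = 49.9 Ω
X_C = 1/(ωC) = 229 Ω
Net reactance X = X_L − X_C = -179 Ω
Z = 710 − j179 Ω
|Z| = √(710² + 179²) = 732 Ω
∠Z = arctan(-179/710) = -14.2°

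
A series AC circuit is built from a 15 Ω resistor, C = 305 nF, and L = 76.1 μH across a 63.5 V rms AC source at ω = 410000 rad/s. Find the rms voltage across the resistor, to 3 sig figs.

X_L = ωL = 31.2 Ω
X_C = 1/(ωC) = 8.00 Ω
Net reactance X = X_L − X_C = 23.2 Ω
Z = 15.0 + j23.2 Ω
|Z| = √(15.0² + 23.2²) = 27.6 Ω
I = V/|Z| = 2.30 A
V_R = I·|Z_R| = 2.30 × 15.0 = 34.5 V

34.5 V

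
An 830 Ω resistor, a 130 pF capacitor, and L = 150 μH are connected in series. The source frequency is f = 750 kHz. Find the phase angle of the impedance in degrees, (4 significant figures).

ω = 2πf = 4.712e+06 rad/s
X_L = ωL = 706.9 Ω
X_C = 1/(ωC) = 1632 Ω
Net reactance X = X_L − X_C = -925.5 Ω
Z = 830.0 − j925.5 Ω
|Z| = √(830.0² + 925.5²) = 1243 Ω
∠Z = arctan(-925.5/830.0) = -48.11°

-48.11°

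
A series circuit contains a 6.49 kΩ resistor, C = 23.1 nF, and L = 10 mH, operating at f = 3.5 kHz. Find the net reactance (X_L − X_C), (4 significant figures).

ω = 2πf = 21990 rad/s
X_L = ωL = 219.9 Ω
X_C = 1/(ωC) = 1969 Ω
X = 219.9 − 1969 = -1749 Ω

-1749 Ω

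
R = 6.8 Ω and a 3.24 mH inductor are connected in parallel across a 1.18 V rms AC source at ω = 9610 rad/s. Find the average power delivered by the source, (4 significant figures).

X_L = ωL = 31.14 Ω
Parallel: admittances add. Y = 1/R + 1/(jωL)
Y = (0.1471 − j0.03212) S
|Y| = 0.1505 S → |Z| = 1/|Y| = 6.643 Ω, ∠Z = −∠Y = 12.32°
I = V/|Z| = 177.6 mA
P = VI cos φ = 1.18 × 0.1776 × cos(12.32°) = 204.8 mW

204.8 mW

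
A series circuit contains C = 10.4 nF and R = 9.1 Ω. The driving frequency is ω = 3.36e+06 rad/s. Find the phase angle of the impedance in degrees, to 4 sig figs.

X_C = 1/(ωC) = 28.62 Ω
Z = 9.100 − j28.62 Ω
|Z| = √(9.100² + 28.62²) = 30.03 Ω
∠Z = arctan(-28.62/9.100) = -72.36°

-72.36°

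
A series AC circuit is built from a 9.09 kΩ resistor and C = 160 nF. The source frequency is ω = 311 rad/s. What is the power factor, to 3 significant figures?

0.412

X_C = 1/(ωC) = 20100 Ω
Z = 9090 − j20100 Ω
|Z| = √(9090² + 20100²) = 22100 Ω
∠Z = arctan(-20100/9090) = -65.7°
cos φ = cos(-65.7°) = 0.412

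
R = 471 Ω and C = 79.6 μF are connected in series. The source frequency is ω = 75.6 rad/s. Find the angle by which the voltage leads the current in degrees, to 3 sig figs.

-19.4°

X_C = 1/(ωC) = 166 Ω
Z = 471 − j166 Ω
|Z| = √(471² + 166²) = 499 Ω
∠Z = arctan(-166/471) = -19.4°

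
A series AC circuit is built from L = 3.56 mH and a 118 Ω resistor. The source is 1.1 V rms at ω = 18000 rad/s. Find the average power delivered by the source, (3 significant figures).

X_L = ωL = 64.1 Ω
Z = 118 + j64.1 Ω
|Z| = √(118² + 64.1²) = 134 Ω
∠Z = arctan(64.1/118) = 28.5°
I = V/|Z| = 8.19 mA
P = VI cos φ = 1.1 × 0.00819 × cos(28.5°) = 7.92 mW

7.92 mW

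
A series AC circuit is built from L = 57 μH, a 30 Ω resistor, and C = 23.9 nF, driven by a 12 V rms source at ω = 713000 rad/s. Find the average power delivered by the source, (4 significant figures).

3.525 W

X_L = ωL = 40.64 Ω
X_C = 1/(ωC) = 58.68 Ω
Net reactance X = X_L − X_C = -18.04 Ω
Z = 30.00 − j18.04 Ω
|Z| = √(30.00² + 18.04²) = 35.01 Ω
∠Z = arctan(-18.04/30.00) = -31.02°
I = V/|Z| = 342.8 mA
P = VI cos φ = 12 × 0.3428 × cos(-31.02°) = 3.525 W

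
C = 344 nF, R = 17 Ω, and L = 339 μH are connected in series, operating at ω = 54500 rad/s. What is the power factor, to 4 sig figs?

X_L = ωL = 18.48 Ω
X_C = 1/(ωC) = 53.34 Ω
Net reactance X = X_L − X_C = -34.86 Ω
Z = 17.00 − j34.86 Ω
|Z| = √(17.00² + 34.86²) = 38.79 Ω
∠Z = arctan(-34.86/17.00) = -64.01°
cos φ = cos(-64.01°) = 0.4383

0.4383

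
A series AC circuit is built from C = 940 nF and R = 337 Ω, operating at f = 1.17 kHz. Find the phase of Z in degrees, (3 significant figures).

-23.2°

ω = 2πf = 7351 rad/s
X_C = 1/(ωC) = 145 Ω
Z = 337 − j145 Ω
|Z| = √(337² + 145²) = 367 Ω
∠Z = arctan(-145/337) = -23.2°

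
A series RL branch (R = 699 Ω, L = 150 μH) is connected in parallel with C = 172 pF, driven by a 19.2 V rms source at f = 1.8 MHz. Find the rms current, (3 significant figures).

28.0 mA

ω = 2πf = 1.131e+07 rad/s
X_L = ωL = 1700 Ω
X_C = 1/(ωC) = 514 Ω
Branch 1 (R+jX_L): Z₁ = 699 + j1700 Ω, |Z₁| = 1830 Ω
Branch 2 (−jX_C): Z₂ = −j514 Ω
Parallel: Z = Z₁Z₂/(Z₁+Z₂), |Z| = 687 Ω, ∠Z = -81.8°
I = V/|Z| = 19.2/687 = 28.0 mA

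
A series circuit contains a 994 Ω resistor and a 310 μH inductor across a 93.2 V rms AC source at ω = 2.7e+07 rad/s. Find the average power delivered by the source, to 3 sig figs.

X_L = ωL = 8370 Ω
Z = 994 + j8370 Ω
|Z| = √(994² + 8370²) = 8430 Ω
∠Z = arctan(8370/994) = 83.2°
I = V/|Z| = 11.1 mA
P = VI cos φ = 93.2 × 0.0111 × cos(83.2°) = 122 mW

122 mW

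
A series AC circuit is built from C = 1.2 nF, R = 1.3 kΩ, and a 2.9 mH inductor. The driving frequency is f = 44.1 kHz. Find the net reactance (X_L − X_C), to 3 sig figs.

ω = 2πf = 277100 rad/s
X_L = ωL = 804 Ω
X_C = 1/(ωC) = 3010 Ω
X = 804 − 3010 = -2200 Ω

-2200 Ω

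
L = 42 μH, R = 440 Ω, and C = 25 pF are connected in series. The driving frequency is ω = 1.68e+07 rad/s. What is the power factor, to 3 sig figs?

X_L = ωL = 706 Ω
X_C = 1/(ωC) = 2380 Ω
Net reactance X = X_L − X_C = -1680 Ω
Z = 440 − j1680 Ω
|Z| = √(440² + 1680²) = 1730 Ω
∠Z = arctan(-1680/440) = -75.3°
cos φ = cos(-75.3°) = 0.254

0.254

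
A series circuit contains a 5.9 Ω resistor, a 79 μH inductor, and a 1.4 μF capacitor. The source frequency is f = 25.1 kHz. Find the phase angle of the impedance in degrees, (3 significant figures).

53.3°

ω = 2πf = 157700 rad/s
X_L = ωL = 12.5 Ω
X_C = 1/(ωC) = 4.53 Ω
Net reactance X = X_L − X_C = 7.93 Ω
Z = 5.90 + j7.93 Ω
|Z| = √(5.90² + 7.93²) = 9.88 Ω
∠Z = arctan(7.93/5.90) = 53.3°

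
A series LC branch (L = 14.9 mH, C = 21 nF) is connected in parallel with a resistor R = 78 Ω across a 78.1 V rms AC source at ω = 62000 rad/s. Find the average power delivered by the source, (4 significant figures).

78.20 W

X_L = ωL = 923.8 Ω
X_C = 1/(ωC) = 768.0 Ω
Branch 1: Z₁ = R = 78.00 Ω
Branch 2 (series LC): Z₂ = j(X_L − X_C) = j155.8 Ω
Parallel: Z = Z₁Z₂/(Z₁+Z₂), |Z| = 69.74 Ω, ∠Z = 26.60°
I = V/|Z| = 1.120 A
P = VI cos φ = 78.1 × 1.120 × cos(26.60°) = 78.20 W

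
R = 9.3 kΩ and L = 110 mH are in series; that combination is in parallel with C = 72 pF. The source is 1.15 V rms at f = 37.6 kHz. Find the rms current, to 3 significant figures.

ω = 2πf = 236200 rad/s
X_L = ωL = 26000 Ω
X_C = 1/(ωC) = 58800 Ω
Branch 1 (R+jX_L): Z₁ = 9300 + j26000 Ω, |Z₁| = 27600 Ω
Branch 2 (−jX_C): Z₂ = −j58800 Ω
Parallel: Z = Z₁Z₂/(Z₁+Z₂), |Z| = 47600 Ω, ∠Z = 54.5°
I = V/|Z| = 1.15/47600 = 24.2 μA

24.2 μA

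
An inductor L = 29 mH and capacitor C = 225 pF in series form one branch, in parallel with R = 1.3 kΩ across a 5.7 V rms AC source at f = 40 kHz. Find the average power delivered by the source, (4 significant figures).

24.99 mW

ω = 2πf = 251300 rad/s
X_L = ωL = 7288 Ω
X_C = 1/(ωC) = 17680 Ω
Branch 1: Z₁ = R = 1300 Ω
Branch 2 (series LC): Z₂ = j(X_L − X_C) = −j10400 Ω
Parallel: Z = Z₁Z₂/(Z₁+Z₂), |Z| = 1290 Ω, ∠Z = -7.128°
I = V/|Z| = 4.419 mA
P = VI cos φ = 5.7 × 0.004419 × cos(-7.128°) = 24.99 mW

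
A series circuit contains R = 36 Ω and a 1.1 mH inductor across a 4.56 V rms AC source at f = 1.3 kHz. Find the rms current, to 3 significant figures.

ω = 2πf = 8168 rad/s
X_L = ωL = 8.98 Ω
Z = 36.0 + j8.98 Ω
|Z| = √(36.0² + 8.98²) = 37.1 Ω
I = V/|Z| = 4.56/37.1 = 123 mA

123 mA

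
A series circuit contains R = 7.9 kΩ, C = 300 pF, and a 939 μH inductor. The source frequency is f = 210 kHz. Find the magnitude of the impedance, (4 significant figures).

8004 Ω

ω = 2πf = 1.319e+06 rad/s
X_L = ωL = 1239 Ω
X_C = 1/(ωC) = 2526 Ω
Net reactance X = X_L − X_C = -1287 Ω
Z = 7900 − j1287 Ω
|Z| = √(7900² + 1287²) = 8004 Ω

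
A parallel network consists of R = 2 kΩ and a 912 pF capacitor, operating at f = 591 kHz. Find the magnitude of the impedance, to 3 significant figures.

ω = 2πf = 3.713e+06 rad/s
X_C = 1/(ωC) = 295 Ω
Parallel: admittances add. Y = 1/R + jωC
Y = (0.000500 + j0.00339) S
|Y| = 0.00342 S → |Z| = 1/|Y| = 292 Ω, ∠Z = −∠Y = -81.6°

292 Ω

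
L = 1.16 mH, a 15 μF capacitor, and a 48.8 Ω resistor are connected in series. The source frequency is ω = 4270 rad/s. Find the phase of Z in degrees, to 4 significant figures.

-12.32°

X_L = ωL = 4.953 Ω
X_C = 1/(ωC) = 15.61 Ω
Net reactance X = X_L − X_C = -10.66 Ω
Z = 48.80 − j10.66 Ω
|Z| = √(48.80² + 10.66²) = 49.95 Ω
∠Z = arctan(-10.66/48.80) = -12.32°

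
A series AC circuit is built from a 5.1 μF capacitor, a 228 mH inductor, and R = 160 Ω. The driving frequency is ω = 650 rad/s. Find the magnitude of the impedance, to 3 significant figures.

222 Ω

X_L = ωL = 148 Ω
X_C = 1/(ωC) = 302 Ω
Net reactance X = X_L − X_C = -153 Ω
Z = 160 − j153 Ω
|Z| = √(160² + 153²) = 222 Ω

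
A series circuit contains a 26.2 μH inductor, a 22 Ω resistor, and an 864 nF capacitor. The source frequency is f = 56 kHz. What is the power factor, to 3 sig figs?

ω = 2πf = 351900 rad/s
X_L = ωL = 9.22 Ω
X_C = 1/(ωC) = 3.29 Ω
Net reactance X = X_L − X_C = 5.93 Ω
Z = 22.0 + j5.93 Ω
|Z| = √(22.0² + 5.93²) = 22.8 Ω
∠Z = arctan(5.93/22.0) = 15.1°
cos φ = cos(15.1°) = 0.966

0.966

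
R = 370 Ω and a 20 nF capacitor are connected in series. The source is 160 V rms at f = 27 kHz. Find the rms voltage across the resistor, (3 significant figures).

ω = 2πf = 169600 rad/s
X_C = 1/(ωC) = 295 Ω
Z = 370 − j295 Ω
|Z| = √(370² + 295²) = 473 Ω
I = V/|Z| = 338 mA
V_R = I·|Z_R| = 0.338 × 370 = 125 V

125 V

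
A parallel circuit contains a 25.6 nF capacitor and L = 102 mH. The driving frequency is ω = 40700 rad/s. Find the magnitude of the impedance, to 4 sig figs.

X_L = ωL = 4151 Ω
X_C = 1/(ωC) = 959.8 Ω
Parallel: admittances add. Y = 1/(jωL) + jωC
Y = (0 + j0.0008010) S
|Y| = 0.0008010 S → |Z| = 1/|Y| = 1248 Ω, ∠Z = −∠Y = -90.00°

1248 Ω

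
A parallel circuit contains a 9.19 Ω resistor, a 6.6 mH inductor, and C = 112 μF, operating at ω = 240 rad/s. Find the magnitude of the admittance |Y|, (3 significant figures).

X_L = ωL = 1.58 Ω
X_C = 1/(ωC) = 37.2 Ω
Parallel: admittances add. Y = 1/R + 1/(jωL) + jωC
Y = (0.109 − j0.604) S
|Y| = 0.614 S → |Z| = 1/|Y| = 1.63 Ω, ∠Z = −∠Y = 79.8°

614 mS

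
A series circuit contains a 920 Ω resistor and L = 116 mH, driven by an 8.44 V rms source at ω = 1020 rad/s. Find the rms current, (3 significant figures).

X_L = ωL = 118 Ω
Z = 920 + j118 Ω
|Z| = √(920² + 118²) = 928 Ω
I = V/|Z| = 8.44/928 = 9.10 mA

9.10 mA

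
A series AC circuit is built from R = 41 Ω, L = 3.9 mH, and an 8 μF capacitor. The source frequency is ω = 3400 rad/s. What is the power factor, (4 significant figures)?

0.8675

X_L = ωL = 13.26 Ω
X_C = 1/(ωC) = 36.76 Ω
Net reactance X = X_L − X_C = -23.50 Ω
Z = 41.00 − j23.50 Ω
|Z| = √(41.00² + 23.50²) = 47.26 Ω
∠Z = arctan(-23.50/41.00) = -29.83°
cos φ = cos(-29.83°) = 0.8675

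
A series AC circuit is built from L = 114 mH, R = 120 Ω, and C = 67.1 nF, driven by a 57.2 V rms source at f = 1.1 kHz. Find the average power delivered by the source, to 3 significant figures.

208 mW

ω = 2πf = 6912 rad/s
X_L = ωL = 788 Ω
X_C = 1/(ωC) = 2160 Ω
Net reactance X = X_L − X_C = -1370 Ω
Z = 120 − j1370 Ω
|Z| = √(120² + 1370²) = 1370 Ω
∠Z = arctan(-1370/120) = -85.0°
I = V/|Z| = 41.6 mA
P = VI cos φ = 57.2 × 0.0416 × cos(-85.0°) = 208 mW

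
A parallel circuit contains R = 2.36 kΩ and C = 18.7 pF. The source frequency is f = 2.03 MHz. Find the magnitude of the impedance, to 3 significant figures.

ω = 2πf = 1.275e+07 rad/s
X_C = 1/(ωC) = 4190 Ω
Parallel: admittances add. Y = 1/R + jωC
Y = (0.000424 + j0.000239) S
|Y| = 0.000486 S → |Z| = 1/|Y| = 2060 Ω, ∠Z = −∠Y = -29.4°

2060 Ω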